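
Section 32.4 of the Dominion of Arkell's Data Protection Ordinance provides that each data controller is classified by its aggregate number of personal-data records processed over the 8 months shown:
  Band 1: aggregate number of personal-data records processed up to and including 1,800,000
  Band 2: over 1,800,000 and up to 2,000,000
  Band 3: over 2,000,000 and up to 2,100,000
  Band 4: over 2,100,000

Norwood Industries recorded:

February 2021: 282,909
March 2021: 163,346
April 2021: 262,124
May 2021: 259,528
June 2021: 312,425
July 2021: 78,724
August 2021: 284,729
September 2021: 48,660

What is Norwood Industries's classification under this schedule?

Band 1

Aggregate number of personal-data records processed: 282,909 + 163,346 + 262,124 + 259,528 + 312,425 + 78,724 + 284,729 + 48,660 = 1,692,445.
1,692,445 ≤ 1,800,000, so Band 1 applies.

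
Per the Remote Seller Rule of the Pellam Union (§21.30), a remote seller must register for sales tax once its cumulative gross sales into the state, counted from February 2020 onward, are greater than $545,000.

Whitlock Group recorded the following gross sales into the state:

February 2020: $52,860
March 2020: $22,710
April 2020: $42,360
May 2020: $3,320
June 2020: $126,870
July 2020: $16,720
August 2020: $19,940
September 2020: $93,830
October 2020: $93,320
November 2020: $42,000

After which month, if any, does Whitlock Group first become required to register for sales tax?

Through February 2020: $52,860
Through March 2020: $75,570
Through April 2020: $117,930
Through May 2020: $121,250
Through June 2020: $248,120
Through July 2020: $264,840
Through August 2020: $284,780
Through September 2020: $378,610
Through October 2020: $471,930
Through November 2020: $513,930
Final cumulative total $513,930 ≤ $545,000; the threshold is never exceeded.

Not triggered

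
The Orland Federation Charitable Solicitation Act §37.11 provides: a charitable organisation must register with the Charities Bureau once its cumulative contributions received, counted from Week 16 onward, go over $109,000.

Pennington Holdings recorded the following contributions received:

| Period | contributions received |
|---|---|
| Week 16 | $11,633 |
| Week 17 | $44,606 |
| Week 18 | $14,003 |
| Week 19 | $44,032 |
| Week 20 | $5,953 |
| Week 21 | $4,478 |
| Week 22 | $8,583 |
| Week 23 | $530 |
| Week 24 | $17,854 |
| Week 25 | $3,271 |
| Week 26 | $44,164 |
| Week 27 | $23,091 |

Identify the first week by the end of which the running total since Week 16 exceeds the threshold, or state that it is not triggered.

Through Week 16: $11,633
Through Week 17: $56,239
Through Week 18: $70,242
Through Week 19: $114,274 ← exceeds threshold

Week 19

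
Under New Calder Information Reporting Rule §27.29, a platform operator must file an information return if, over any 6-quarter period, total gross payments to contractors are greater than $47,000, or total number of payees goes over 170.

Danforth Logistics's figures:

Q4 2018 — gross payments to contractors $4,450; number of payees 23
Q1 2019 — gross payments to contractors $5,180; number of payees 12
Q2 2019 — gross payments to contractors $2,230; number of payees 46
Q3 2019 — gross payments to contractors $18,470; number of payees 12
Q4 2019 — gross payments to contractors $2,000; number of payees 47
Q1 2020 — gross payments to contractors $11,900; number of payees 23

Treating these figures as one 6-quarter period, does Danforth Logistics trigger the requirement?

Total gross payments to contractors: $4,450 + $5,180 + $2,230 + $18,470 + $2,000 + $11,900 = $44,230 (≤ $47,000).
Total number of payees: 23 + 12 + 46 + 12 + 47 + 23 = 163 (≤ 170).
The test is 'or': neither threshold is exceeded.

No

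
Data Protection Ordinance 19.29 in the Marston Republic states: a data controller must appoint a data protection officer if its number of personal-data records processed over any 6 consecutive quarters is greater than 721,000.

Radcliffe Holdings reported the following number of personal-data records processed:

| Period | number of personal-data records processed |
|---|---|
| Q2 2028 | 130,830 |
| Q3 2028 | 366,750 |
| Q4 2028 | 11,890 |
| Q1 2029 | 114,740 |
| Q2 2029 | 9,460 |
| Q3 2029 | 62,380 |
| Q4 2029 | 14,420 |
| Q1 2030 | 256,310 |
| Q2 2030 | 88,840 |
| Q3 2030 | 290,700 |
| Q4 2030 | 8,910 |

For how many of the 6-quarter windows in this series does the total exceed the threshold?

2

Q2 2028–Q3 2029: 130,830 + 366,750 + 11,890 + 114,740 + 9,460 + 62,380 = 696,050 (under)
Q3 2028–Q4 2029: 366,750 + 11,890 + 114,740 + 9,460 + 62,380 + 14,420 = 579,640 (under)
Q4 2028–Q1 2030: 11,890 + 114,740 + 9,460 + 62,380 + 14,420 + 256,310 = 469,200 (under)
Q1 2029–Q2 2030: 114,740 + 9,460 + 62,380 + 14,420 + 256,310 + 88,840 = 546,150 (under)
Q2 2029–Q3 2030: 9,460 + 62,380 + 14,420 + 256,310 + 88,840 + 290,700 = 722,110 (over)
Q3 2029–Q4 2030: 62,380 + 14,420 + 256,310 + 88,840 + 290,700 + 8,910 = 721,560 (over)
2 windows exceed the threshold.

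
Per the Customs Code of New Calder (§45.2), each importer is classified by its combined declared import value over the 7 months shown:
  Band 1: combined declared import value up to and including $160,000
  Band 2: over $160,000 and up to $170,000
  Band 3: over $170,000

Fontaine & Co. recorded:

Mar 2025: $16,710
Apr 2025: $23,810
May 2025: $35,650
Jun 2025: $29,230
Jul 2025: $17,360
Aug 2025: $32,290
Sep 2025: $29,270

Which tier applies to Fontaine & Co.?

Combined declared import value: $16,710 + $23,810 + $35,650 + $29,230 + $17,360 + $32,290 + $29,270 = $184,320.
$184,320 > $170,000, so Band 3 applies.

Band 3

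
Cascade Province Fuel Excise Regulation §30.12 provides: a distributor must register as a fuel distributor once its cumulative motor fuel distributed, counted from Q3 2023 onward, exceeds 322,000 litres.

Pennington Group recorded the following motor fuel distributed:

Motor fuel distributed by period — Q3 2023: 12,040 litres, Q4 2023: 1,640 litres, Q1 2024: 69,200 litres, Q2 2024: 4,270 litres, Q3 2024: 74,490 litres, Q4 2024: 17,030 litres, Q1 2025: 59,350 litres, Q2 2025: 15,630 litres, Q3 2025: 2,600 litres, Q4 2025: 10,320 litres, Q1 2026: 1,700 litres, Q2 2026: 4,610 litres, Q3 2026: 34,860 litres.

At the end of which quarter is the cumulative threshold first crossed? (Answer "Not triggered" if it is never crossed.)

Through Q3 2023: 12,040 litres
Through Q4 2023: 13,680 litres
Through Q1 2024: 82,880 litres
Through Q2 2024: 87,150 litres
Through Q3 2024: 161,640 litres
Through Q4 2024: 178,670 litres
Through Q1 2025: 238,020 litres
Through Q2 2025: 253,650 litres
Through Q3 2025: 256,250 litres
Through Q4 2025: 266,570 litres
Through Q1 2026: 268,270 litres
Through Q2 2026: 272,880 litres
Through Q3 2026: 307,740 litres
Final cumulative total 307,740 litres ≤ 322,000 litres; the threshold is never exceeded.

Not triggered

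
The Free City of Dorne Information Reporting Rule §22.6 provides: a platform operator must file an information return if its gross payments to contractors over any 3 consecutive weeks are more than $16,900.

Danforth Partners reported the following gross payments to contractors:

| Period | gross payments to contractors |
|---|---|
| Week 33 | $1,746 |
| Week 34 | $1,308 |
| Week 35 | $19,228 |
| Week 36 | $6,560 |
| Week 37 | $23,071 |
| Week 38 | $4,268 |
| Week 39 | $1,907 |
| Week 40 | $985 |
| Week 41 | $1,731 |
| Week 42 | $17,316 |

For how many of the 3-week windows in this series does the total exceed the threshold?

Week 33–Week 35: $1,746 + $1,308 + $19,228 = $22,282 (over)
Week 34–Week 36: $1,308 + $19,228 + $6,560 = $27,096 (over)
Week 35–Week 37: $19,228 + $6,560 + $23,071 = $48,859 (over)
Week 36–Week 38: $6,560 + $23,071 + $4,268 = $33,899 (over)
Week 37–Week 39: $23,071 + $4,268 + $1,907 = $29,246 (over)
Week 38–Week 40: $4,268 + $1,907 + $985 = $7,160 (under)
Week 39–Week 41: $1,907 + $985 + $1,731 = $4,623 (under)
Week 40–Week 42: $985 + $1,731 + $17,316 = $20,032 (over)
6 windows exceed the threshold.

6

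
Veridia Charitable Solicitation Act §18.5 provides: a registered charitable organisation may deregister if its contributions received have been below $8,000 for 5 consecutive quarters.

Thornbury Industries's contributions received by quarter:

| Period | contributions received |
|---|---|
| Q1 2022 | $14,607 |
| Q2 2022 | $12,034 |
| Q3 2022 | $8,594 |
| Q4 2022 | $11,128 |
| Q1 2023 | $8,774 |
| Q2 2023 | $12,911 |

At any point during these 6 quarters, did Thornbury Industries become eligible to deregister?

No quarter is below $8,000.
Longest run of consecutive quarters below the threshold: 0.
0 < 5, so Thornbury Industries never became eligible.

No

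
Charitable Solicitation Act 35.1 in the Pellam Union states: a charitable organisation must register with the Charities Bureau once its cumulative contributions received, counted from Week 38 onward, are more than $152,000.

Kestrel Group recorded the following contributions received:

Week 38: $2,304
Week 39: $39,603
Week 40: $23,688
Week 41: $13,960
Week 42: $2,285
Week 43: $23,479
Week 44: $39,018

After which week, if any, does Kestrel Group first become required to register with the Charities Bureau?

Through Week 38: $2,304
Through Week 39: $41,907
Through Week 40: $65,595
Through Week 41: $79,555
Through Week 42: $81,840
Through Week 43: $105,319
Through Week 44: $144,337
Final cumulative total $144,337 ≤ $152,000; the threshold is never exceeded.

Not triggered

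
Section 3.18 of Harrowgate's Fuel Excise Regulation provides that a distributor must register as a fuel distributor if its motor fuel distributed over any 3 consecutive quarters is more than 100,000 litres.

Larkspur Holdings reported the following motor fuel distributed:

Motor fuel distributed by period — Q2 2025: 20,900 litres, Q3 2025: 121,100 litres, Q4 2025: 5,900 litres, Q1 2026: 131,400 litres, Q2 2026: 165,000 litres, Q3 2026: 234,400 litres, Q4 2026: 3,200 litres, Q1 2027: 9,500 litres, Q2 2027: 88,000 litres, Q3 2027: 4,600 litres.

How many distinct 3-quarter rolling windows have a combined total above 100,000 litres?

Q2 2025–Q4 2025: 20,900 litres + 121,100 litres + 5,900 litres = 147,900 litres (over)
Q3 2025–Q1 2026: 121,100 litres + 5,900 litres + 131,400 litres = 258,400 litres (over)
Q4 2025–Q2 2026: 5,900 litres + 131,400 litres + 165,000 litres = 302,300 litres (over)
Q1 2026–Q3 2026: 131,400 litres + 165,000 litres + 234,400 litres = 530,800 litres (over)
Q2 2026–Q4 2026: 165,000 litres + 234,400 litres + 3,200 litres = 402,600 litres (over)
Q3 2026–Q1 2027: 234,400 litres + 3,200 litres + 9,500 litres = 247,100 litres (over)
Q4 2026–Q2 2027: 3,200 litres + 9,500 litres + 88,000 litres = 100,700 litres (over)
Q1 2027–Q3 2027: 9,500 litres + 88,000 litres + 4,600 litres = 102,100 litres (over)
8 windows exceed the threshold.

8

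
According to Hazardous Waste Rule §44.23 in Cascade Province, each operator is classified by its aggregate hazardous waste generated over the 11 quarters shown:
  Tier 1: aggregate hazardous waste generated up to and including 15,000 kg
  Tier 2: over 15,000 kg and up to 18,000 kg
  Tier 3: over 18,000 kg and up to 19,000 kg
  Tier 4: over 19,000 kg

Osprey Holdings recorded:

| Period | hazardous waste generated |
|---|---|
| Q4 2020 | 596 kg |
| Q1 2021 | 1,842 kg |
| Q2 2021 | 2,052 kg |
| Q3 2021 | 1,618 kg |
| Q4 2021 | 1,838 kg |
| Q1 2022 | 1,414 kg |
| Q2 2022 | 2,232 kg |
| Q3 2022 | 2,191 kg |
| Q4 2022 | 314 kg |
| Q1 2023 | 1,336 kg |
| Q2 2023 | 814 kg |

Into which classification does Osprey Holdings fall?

Tier 2

Aggregate hazardous waste generated: 596 kg + 1,842 kg + 2,052 kg + 1,618 kg + 1,838 kg + 1,414 kg + 2,232 kg + 2,191 kg + 314 kg + 1,336 kg + 814 kg = 16,247 kg.
15,000 kg < 16,247 kg ≤ 18,000 kg, so Tier 2 applies.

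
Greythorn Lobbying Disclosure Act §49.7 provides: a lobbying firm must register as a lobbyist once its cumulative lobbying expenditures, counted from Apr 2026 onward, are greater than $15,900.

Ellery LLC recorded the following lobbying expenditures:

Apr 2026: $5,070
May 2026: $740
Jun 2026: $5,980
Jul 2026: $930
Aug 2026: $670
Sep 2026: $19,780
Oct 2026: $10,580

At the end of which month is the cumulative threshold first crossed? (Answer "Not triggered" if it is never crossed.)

Through Apr 2026: $5,070
Through May 2026: $5,810
Through Jun 2026: $11,790
Through Jul 2026: $12,720
Through Aug 2026: $13,390
Through Sep 2026: $33,170 ← exceeds threshold

Sep 2026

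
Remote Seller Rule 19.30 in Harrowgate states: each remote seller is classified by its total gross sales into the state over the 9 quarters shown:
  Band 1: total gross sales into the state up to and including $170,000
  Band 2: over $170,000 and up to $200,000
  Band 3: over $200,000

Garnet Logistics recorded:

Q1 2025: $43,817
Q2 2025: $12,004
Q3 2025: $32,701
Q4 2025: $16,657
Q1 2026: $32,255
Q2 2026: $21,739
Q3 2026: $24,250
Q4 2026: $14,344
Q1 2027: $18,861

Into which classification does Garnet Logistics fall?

Total gross sales into the state: $43,817 + $12,004 + $32,701 + $16,657 + $32,255 + $21,739 + $24,250 + $14,344 + $18,861 = $216,628.
$216,628 > $200,000, so Band 3 applies.

Band 3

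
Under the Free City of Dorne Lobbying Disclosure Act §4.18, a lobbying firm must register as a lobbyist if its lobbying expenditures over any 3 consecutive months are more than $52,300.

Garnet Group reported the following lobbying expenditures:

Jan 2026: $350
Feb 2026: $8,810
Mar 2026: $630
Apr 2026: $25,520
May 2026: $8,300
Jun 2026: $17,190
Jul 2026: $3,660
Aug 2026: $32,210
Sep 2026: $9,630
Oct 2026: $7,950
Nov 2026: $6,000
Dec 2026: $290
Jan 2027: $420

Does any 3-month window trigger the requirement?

Yes

Jan 2026–Mar 2026: $350 + $8,810 + $630 = $9,790 (under)
Feb 2026–Apr 2026: $8,810 + $630 + $25,520 = $34,960 (under)
Mar 2026–May 2026: $630 + $25,520 + $8,300 = $34,450 (under)
Apr 2026–Jun 2026: $25,520 + $8,300 + $17,190 = $51,010 (under)
May 2026–Jul 2026: $8,300 + $17,190 + $3,660 = $29,150 (under)
Jun 2026–Aug 2026: $17,190 + $3,660 + $32,210 = $53,060 (over)
Jul 2026–Sep 2026: $3,660 + $32,210 + $9,630 = $45,500 (under)
Aug 2026–Oct 2026: $32,210 + $9,630 + $7,950 = $49,790 (under)
Sep 2026–Nov 2026: $9,630 + $7,950 + $6,000 = $23,580 (under)
Oct 2026–Dec 2026: $7,950 + $6,000 + $290 = $14,240 (under)
Nov 2026–Jan 2027: $6,000 + $290 + $420 = $6,710 (under)
At least one window exceeds $52,300.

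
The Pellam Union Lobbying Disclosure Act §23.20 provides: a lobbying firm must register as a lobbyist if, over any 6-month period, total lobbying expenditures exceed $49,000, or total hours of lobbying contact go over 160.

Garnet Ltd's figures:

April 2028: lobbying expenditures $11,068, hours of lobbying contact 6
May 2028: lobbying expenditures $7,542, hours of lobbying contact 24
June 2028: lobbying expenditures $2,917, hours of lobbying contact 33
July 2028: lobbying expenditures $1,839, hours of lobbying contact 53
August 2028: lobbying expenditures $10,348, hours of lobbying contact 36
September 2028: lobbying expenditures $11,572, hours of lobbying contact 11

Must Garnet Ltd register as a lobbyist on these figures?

Total lobbying expenditures: $11,068 + $7,542 + $2,917 + $1,839 + $10,348 + $11,572 = $45,286 (≤ $49,000).
Total hours of lobbying contact: 6 + 24 + 33 + 53 + 36 + 11 = 163 (> 160).
The test is 'or': at least one threshold is exceeded.

Yes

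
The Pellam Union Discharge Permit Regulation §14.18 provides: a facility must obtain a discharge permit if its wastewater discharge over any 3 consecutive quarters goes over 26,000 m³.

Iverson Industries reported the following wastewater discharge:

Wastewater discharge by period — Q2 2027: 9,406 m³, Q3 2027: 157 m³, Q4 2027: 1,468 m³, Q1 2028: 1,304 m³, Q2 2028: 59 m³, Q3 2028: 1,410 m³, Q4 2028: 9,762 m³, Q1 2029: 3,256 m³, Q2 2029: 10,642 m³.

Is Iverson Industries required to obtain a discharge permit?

No

Q2 2027–Q4 2027: 9,406 m³ + 157 m³ + 1,468 m³ = 11,031 m³ (under)
Q3 2027–Q1 2028: 157 m³ + 1,468 m³ + 1,304 m³ = 2,929 m³ (under)
Q4 2027–Q2 2028: 1,468 m³ + 1,304 m³ + 59 m³ = 2,831 m³ (under)
Q1 2028–Q3 2028: 1,304 m³ + 59 m³ + 1,410 m³ = 2,773 m³ (under)
Q2 2028–Q4 2028: 59 m³ + 1,410 m³ + 9,762 m³ = 11,231 m³ (under)
Q3 2028–Q1 2029: 1,410 m³ + 9,762 m³ + 3,256 m³ = 14,428 m³ (under)
Q4 2028–Q2 2029: 9,762 m³ + 3,256 m³ + 10,642 m³ = 23,660 m³ (under)
No window exceeds 26,000 m³.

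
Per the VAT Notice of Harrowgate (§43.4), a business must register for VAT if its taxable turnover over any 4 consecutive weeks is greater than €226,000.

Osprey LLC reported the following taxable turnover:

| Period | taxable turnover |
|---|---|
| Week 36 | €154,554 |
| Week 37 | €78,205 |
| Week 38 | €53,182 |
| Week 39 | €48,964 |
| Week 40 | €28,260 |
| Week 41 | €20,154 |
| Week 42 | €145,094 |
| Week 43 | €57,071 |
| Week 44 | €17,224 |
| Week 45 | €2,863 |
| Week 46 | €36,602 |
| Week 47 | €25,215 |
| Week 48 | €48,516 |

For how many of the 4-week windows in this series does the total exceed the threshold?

4

Week 36–Week 39: €154,554 + €78,205 + €53,182 + €48,964 = €334,905 (over)
Week 37–Week 40: €78,205 + €53,182 + €48,964 + €28,260 = €208,611 (under)
Week 38–Week 41: €53,182 + €48,964 + €28,260 + €20,154 = €150,560 (under)
Week 39–Week 42: €48,964 + €28,260 + €20,154 + €145,094 = €242,472 (over)
Week 40–Week 43: €28,260 + €20,154 + €145,094 + €57,071 = €250,579 (over)
Week 41–Week 44: €20,154 + €145,094 + €57,071 + €17,224 = €239,543 (over)
Week 42–Week 45: €145,094 + €57,071 + €17,224 + €2,863 = €222,252 (under)
Week 43–Week 46: €57,071 + €17,224 + €2,863 + €36,602 = €113,760 (under)
Week 44–Week 47: €17,224 + €2,863 + €36,602 + €25,215 = €81,904 (under)
Week 45–Week 48: €2,863 + €36,602 + €25,215 + €48,516 = €113,196 (under)
4 windows exceed the threshold.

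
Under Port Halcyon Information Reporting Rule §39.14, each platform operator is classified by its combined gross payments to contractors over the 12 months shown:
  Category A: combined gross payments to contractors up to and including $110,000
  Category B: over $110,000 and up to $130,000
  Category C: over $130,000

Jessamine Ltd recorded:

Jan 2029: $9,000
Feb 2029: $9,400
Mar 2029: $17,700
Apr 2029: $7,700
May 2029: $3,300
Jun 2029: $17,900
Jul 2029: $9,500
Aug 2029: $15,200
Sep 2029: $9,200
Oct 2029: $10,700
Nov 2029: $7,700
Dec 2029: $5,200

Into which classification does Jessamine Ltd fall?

Combined gross payments to contractors: $9,000 + $9,400 + $17,700 + $7,700 + $3,300 + $17,900 + $9,500 + $15,200 + $9,200 + $10,700 + $7,700 + $5,200 = $122,500.
$110,000 < $122,500 ≤ $130,000, so Category B applies.

Category B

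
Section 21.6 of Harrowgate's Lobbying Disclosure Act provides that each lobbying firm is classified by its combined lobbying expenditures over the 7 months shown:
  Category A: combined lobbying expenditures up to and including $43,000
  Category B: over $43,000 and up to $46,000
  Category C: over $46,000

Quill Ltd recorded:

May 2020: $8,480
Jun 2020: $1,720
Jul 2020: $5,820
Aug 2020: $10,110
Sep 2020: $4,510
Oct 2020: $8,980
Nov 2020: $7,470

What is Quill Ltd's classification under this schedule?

Combined lobbying expenditures: $8,480 + $1,720 + $5,820 + $10,110 + $4,510 + $8,980 + $7,470 = $47,090.
$47,090 > $46,000, so Category C applies.

Category C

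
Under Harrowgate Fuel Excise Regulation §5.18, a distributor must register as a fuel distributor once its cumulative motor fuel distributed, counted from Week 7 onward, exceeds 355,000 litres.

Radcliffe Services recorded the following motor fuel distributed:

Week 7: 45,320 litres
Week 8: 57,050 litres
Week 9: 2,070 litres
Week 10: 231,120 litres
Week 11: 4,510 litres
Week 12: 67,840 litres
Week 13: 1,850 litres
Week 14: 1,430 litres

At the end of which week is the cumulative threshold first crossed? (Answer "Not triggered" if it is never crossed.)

Through Week 7: 45,320 litres
Through Week 8: 102,370 litres
Through Week 9: 104,440 litres
Through Week 10: 335,560 litres
Through Week 11: 340,070 litres
Through Week 12: 407,910 litres ← exceeds threshold

Week 12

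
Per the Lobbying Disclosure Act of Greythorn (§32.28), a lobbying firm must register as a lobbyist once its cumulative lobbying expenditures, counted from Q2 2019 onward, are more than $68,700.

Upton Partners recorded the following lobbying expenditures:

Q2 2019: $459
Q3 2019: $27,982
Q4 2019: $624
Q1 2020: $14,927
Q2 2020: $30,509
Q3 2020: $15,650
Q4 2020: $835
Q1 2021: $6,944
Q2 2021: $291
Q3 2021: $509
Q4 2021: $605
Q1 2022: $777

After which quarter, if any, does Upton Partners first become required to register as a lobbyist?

Through Q2 2019: $459
Through Q3 2019: $28,441
Through Q4 2019: $29,065
Through Q1 2020: $43,992
Through Q2 2020: $74,501 ← exceeds threshold

Q2 2020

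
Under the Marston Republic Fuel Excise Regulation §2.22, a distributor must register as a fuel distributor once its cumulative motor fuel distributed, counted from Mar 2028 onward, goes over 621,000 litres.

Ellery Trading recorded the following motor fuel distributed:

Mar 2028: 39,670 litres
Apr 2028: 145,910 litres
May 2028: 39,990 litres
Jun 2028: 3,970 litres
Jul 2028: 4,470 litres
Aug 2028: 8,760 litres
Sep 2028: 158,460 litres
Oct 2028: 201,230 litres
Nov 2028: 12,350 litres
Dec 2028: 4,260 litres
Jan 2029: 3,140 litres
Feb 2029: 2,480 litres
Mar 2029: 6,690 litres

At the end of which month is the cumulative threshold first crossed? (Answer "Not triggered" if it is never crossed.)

Through Mar 2028: 39,670 litres
Through Apr 2028: 185,580 litres
Through May 2028: 225,570 litres
Through Jun 2028: 229,540 litres
Through Jul 2028: 234,010 litres
Through Aug 2028: 242,770 litres
Through Sep 2028: 401,230 litres
Through Oct 2028: 602,460 litres
Through Nov 2028: 614,810 litres
Through Dec 2028: 619,070 litres
Through Jan 2029: 622,210 litres ← exceeds threshold

Jan 2029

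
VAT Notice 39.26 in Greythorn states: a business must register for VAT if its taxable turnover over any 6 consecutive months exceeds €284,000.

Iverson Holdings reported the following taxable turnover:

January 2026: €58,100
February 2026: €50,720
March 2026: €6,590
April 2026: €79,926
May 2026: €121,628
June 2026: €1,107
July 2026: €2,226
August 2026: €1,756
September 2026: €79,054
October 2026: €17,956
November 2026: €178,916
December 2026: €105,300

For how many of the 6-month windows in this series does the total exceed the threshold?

January 2026–June 2026: €58,100 + €50,720 + €6,590 + €79,926 + €121,628 + €1,107 = €318,071 (over)
February 2026–July 2026: €50,720 + €6,590 + €79,926 + €121,628 + €1,107 + €2,226 = €262,197 (under)
March 2026–August 2026: €6,590 + €79,926 + €121,628 + €1,107 + €2,226 + €1,756 = €213,233 (under)
April 2026–September 2026: €79,926 + €121,628 + €1,107 + €2,226 + €1,756 + €79,054 = €285,697 (over)
May 2026–October 2026: €121,628 + €1,107 + €2,226 + €1,756 + €79,054 + €17,956 = €223,727 (under)
June 2026–November 2026: €1,107 + €2,226 + €1,756 + €79,054 + €17,956 + €178,916 = €281,015 (under)
July 2026–December 2026: €2,226 + €1,756 + €79,054 + €17,956 + €178,916 + €105,300 = €385,208 (over)
3 windows exceed the threshold.

3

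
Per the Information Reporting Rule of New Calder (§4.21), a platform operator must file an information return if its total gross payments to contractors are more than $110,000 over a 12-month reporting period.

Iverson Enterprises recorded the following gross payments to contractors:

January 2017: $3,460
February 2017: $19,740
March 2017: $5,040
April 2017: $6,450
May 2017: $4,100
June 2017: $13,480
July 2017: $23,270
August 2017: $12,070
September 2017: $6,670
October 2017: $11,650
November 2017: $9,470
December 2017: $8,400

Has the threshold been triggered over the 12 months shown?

Total gross payments to contractors: $3,460 + $19,740 + $5,040 + $6,450 + $4,100 + $13,480 + $23,270 + $12,070 + $6,670 + $11,650 + $9,470 + $8,400 = $123,800.
$123,800 > $110,000, so the threshold is exceeded.

Yes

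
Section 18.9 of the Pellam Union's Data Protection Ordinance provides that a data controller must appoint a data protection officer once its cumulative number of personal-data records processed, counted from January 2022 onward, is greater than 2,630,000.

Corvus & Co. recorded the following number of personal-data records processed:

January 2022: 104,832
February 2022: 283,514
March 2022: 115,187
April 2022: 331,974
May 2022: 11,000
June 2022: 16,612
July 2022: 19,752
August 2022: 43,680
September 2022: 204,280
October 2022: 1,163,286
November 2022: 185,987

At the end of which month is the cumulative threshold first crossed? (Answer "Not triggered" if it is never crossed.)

Through January 2022: 104,832
Through February 2022: 388,346
Through March 2022: 503,533
Through April 2022: 835,507
Through May 2022: 846,507
Through June 2022: 863,119
Through July 2022: 882,871
Through August 2022: 926,551
Through September 2022: 1,130,831
Through October 2022: 2,294,117
Through November 2022: 2,480,104
Final cumulative total 2,480,104 ≤ 2,630,000; the threshold is never exceeded.

Not triggered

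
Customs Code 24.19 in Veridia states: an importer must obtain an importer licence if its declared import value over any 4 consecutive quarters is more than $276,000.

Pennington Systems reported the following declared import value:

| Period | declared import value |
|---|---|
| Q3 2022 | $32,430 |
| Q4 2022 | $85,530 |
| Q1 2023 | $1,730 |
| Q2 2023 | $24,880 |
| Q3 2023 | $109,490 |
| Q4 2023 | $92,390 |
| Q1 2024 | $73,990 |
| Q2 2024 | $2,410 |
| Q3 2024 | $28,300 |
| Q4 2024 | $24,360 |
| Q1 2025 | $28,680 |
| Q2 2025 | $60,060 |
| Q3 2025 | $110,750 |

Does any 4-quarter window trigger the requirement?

Q3 2022–Q2 2023: $32,430 + $85,530 + $1,730 + $24,880 = $144,570 (under)
Q4 2022–Q3 2023: $85,530 + $1,730 + $24,880 + $109,490 = $221,630 (under)
Q1 2023–Q4 2023: $1,730 + $24,880 + $109,490 + $92,390 = $228,490 (under)
Q2 2023–Q1 2024: $24,880 + $109,490 + $92,390 + $73,990 = $300,750 (over)
Q3 2023–Q2 2024: $109,490 + $92,390 + $73,990 + $2,410 = $278,280 (over)
Q4 2023–Q3 2024: $92,390 + $73,990 + $2,410 + $28,300 = $197,090 (under)
Q1 2024–Q4 2024: $73,990 + $2,410 + $28,300 + $24,360 = $129,060 (under)
Q2 2024–Q1 2025: $2,410 + $28,300 + $24,360 + $28,680 = $83,750 (under)
Q3 2024–Q2 2025: $28,300 + $24,360 + $28,680 + $60,060 = $141,400 (under)
Q4 2024–Q3 2025: $24,360 + $28,680 + $60,060 + $110,750 = $223,850 (under)
At least one window exceeds $276,000.

Yes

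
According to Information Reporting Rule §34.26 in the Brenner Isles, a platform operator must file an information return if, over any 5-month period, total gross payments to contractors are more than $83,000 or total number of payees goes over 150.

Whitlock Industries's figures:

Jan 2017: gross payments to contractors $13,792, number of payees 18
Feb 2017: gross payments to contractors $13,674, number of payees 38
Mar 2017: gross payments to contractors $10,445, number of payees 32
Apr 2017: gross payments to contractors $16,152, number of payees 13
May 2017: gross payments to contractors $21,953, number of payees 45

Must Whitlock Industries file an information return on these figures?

Total gross payments to contractors: $13,792 + $13,674 + $10,445 + $16,152 + $21,953 = $76,016 (≤ $83,000).
Total number of payees: 18 + 38 + 32 + 13 + 45 = 146 (≤ 150).
The test is 'or': neither threshold is exceeded.

No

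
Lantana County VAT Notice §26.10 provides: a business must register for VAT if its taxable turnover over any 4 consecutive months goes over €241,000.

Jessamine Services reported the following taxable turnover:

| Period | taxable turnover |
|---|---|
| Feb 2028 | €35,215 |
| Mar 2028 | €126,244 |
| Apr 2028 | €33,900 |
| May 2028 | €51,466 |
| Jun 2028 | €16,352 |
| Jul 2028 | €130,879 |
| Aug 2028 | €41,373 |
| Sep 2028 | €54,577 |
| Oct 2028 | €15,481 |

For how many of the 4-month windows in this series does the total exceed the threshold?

3

Feb 2028–May 2028: €35,215 + €126,244 + €33,900 + €51,466 = €246,825 (over)
Mar 2028–Jun 2028: €126,244 + €33,900 + €51,466 + €16,352 = €227,962 (under)
Apr 2028–Jul 2028: €33,900 + €51,466 + €16,352 + €130,879 = €232,597 (under)
May 2028–Aug 2028: €51,466 + €16,352 + €130,879 + €41,373 = €240,070 (under)
Jun 2028–Sep 2028: €16,352 + €130,879 + €41,373 + €54,577 = €243,181 (over)
Jul 2028–Oct 2028: €130,879 + €41,373 + €54,577 + €15,481 = €242,310 (over)
3 windows exceed the threshold.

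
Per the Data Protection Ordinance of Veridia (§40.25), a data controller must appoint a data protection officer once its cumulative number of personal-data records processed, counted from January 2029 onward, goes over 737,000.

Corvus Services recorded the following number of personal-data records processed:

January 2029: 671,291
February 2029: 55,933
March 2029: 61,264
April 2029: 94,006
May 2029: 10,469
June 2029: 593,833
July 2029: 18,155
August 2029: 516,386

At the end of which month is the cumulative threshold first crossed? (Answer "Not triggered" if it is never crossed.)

March 2029

Through January 2029: 671,291
Through February 2029: 727,224
Through March 2029: 788,488 ← exceeds threshold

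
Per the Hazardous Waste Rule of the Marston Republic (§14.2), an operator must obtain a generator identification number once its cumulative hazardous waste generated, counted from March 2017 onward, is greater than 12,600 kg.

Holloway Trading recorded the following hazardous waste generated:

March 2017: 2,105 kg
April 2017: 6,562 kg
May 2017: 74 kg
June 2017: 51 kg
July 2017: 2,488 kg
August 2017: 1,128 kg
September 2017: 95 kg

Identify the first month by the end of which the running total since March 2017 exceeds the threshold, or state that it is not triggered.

Through March 2017: 2,105 kg
Through April 2017: 8,667 kg
Through May 2017: 8,741 kg
Through June 2017: 8,792 kg
Through July 2017: 11,280 kg
Through August 2017: 12,408 kg
Through September 2017: 12,503 kg
Final cumulative total 12,503 kg ≤ 12,600 kg; the threshold is never exceeded.

Not triggered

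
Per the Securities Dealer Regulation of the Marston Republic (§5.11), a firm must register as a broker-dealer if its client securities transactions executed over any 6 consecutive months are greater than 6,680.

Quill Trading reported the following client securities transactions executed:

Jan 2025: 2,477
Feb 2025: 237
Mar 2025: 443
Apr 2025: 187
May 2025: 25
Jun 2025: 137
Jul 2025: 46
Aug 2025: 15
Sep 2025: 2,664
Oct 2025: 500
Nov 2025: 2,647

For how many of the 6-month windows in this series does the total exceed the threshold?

Jan 2025–Jun 2025: 2,477 + 237 + 443 + 187 + 25 + 137 = 3,506 (under)
Feb 2025–Jul 2025: 237 + 443 + 187 + 25 + 137 + 46 = 1,075 (under)
Mar 2025–Aug 2025: 443 + 187 + 25 + 137 + 46 + 15 = 853 (under)
Apr 2025–Sep 2025: 187 + 25 + 137 + 46 + 15 + 2,664 = 3,074 (under)
May 2025–Oct 2025: 25 + 137 + 46 + 15 + 2,664 + 500 = 3,387 (under)
Jun 2025–Nov 2025: 137 + 46 + 15 + 2,664 + 500 + 2,647 = 6,009 (under)
0 windows exceed the threshold.

0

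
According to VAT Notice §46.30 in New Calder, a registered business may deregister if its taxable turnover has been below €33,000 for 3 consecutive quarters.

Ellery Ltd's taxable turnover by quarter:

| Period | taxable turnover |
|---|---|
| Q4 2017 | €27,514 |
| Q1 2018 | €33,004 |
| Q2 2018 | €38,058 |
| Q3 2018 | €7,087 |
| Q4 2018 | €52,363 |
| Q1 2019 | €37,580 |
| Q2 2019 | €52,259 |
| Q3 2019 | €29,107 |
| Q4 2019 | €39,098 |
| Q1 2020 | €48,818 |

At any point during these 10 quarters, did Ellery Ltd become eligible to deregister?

Quarters below €33,000: Q4 2017, Q3 2018, Q3 2019.
Longest run of consecutive quarters below the threshold: 1.
1 < 3, so Ellery Ltd never became eligible.

No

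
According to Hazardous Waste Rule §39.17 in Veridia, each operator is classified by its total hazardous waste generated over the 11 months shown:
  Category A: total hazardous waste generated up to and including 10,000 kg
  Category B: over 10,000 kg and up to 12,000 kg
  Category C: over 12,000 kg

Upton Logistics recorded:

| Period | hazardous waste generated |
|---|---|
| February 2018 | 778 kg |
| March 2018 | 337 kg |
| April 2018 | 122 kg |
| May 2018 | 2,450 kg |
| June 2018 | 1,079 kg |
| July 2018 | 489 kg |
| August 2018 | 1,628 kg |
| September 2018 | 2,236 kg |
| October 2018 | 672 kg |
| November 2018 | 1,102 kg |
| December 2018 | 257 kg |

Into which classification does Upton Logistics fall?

Category B

Total hazardous waste generated: 778 kg + 337 kg + 122 kg + 2,450 kg + 1,079 kg + 489 kg + 1,628 kg + 2,236 kg + 672 kg + 1,102 kg + 257 kg = 11,150 kg.
10,000 kg < 11,150 kg ≤ 12,000 kg, so Category B applies.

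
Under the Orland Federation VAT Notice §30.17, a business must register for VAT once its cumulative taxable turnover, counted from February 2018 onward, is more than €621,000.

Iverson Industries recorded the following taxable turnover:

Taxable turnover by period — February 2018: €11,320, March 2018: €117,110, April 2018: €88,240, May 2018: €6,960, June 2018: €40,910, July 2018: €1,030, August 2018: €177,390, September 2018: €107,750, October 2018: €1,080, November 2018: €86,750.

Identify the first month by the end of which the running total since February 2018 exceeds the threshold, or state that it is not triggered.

November 2018

Through February 2018: €11,320
Through March 2018: €128,430
Through April 2018: €216,670
Through May 2018: €223,630
Through June 2018: €264,540
Through July 2018: €265,570
Through August 2018: €442,960
Through September 2018: €550,710
Through October 2018: €551,790
Through November 2018: €638,540 ← exceeds threshold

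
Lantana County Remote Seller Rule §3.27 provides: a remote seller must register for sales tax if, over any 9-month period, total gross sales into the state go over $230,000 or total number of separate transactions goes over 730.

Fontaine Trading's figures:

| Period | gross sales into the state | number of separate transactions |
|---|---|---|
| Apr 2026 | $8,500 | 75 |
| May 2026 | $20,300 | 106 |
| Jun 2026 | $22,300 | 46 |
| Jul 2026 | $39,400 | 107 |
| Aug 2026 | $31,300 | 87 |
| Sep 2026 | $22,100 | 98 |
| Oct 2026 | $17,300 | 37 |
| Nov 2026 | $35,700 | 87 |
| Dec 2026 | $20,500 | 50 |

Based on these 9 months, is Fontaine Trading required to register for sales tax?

No

Total gross sales into the state: $8,500 + $20,300 + $22,300 + $39,400 + $31,300 + $22,100 + $17,300 + $35,700 + $20,500 = $217,400 (≤ $230,000).
Total number of separate transactions: 75 + 106 + 46 + 107 + 87 + 98 + 37 + 87 + 50 = 693 (≤ 730).
The test is 'or': neither threshold is exceeded.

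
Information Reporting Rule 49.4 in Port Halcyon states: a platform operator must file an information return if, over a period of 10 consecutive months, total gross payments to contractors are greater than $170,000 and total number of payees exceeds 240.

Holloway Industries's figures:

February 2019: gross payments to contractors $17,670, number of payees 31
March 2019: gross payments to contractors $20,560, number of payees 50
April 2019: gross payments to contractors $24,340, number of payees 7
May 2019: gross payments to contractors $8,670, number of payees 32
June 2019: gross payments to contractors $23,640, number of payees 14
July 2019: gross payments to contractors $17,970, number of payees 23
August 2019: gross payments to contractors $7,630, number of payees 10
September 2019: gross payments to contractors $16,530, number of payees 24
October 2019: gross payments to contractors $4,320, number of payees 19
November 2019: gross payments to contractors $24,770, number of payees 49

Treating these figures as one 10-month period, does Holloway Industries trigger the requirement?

No

Total gross payments to contractors: $17,670 + $20,560 + $24,340 + $8,670 + $23,640 + $17,970 + $7,630 + $16,530 + $4,320 + $24,770 = $166,100 (≤ $170,000).
Total number of payees: 31 + 50 + 7 + 32 + 14 + 23 + 10 + 24 + 19 + 49 = 259 (> 240).
The test is 'and': the rule requires both, and at least one is not exceeded.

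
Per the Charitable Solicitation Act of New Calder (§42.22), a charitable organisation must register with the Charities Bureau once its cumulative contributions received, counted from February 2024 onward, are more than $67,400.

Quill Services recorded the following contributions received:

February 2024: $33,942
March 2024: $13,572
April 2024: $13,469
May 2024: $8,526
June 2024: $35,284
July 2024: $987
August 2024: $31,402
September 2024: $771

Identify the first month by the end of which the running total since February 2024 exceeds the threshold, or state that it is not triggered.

Through February 2024: $33,942
Through March 2024: $47,514
Through April 2024: $60,983
Through May 2024: $69,509 ← exceeds threshold

May 2024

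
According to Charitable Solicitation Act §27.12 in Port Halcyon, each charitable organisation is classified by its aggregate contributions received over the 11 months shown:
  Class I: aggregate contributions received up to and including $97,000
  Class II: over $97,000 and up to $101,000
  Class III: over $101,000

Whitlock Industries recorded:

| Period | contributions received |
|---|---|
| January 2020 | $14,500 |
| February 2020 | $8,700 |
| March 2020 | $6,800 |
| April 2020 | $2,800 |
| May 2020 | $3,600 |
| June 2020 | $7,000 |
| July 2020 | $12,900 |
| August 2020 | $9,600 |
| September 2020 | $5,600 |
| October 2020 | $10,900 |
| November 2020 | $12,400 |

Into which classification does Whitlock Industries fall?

Class I

Aggregate contributions received: $14,500 + $8,700 + $6,800 + $2,800 + $3,600 + $7,000 + $12,900 + $9,600 + $5,600 + $10,900 + $12,400 = $94,800.
$94,800 ≤ $97,000, so Class I applies.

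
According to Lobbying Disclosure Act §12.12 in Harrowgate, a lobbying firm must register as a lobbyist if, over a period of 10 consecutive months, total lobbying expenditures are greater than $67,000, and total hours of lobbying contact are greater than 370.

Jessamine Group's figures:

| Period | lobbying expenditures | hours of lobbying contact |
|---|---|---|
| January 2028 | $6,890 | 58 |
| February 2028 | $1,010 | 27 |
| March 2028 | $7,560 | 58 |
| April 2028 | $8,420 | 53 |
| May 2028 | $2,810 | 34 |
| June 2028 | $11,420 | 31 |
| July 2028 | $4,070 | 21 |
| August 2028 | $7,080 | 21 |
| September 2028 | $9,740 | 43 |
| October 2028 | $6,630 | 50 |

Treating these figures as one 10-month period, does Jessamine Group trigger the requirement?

No

Total lobbying expenditures: $6,890 + $1,010 + $7,560 + $8,420 + $2,810 + $11,420 + $4,070 + $7,080 + $9,740 + $6,630 = $65,630 (≤ $67,000).
Total hours of lobbying contact: 58 + 27 + 58 + 53 + 34 + 31 + 21 + 21 + 43 + 50 = 396 (> 370).
The test is 'and': the rule requires both, and at least one is not exceeded.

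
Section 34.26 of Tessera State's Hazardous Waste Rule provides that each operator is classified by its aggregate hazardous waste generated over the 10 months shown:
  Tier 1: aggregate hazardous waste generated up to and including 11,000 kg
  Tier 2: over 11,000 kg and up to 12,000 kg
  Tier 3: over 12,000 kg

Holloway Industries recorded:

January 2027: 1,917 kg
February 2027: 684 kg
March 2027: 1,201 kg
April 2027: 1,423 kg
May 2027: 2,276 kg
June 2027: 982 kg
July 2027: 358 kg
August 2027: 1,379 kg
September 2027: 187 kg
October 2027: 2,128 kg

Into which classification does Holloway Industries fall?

Aggregate hazardous waste generated: 1,917 kg + 684 kg + 1,201 kg + 1,423 kg + 2,276 kg + 982 kg + 358 kg + 1,379 kg + 187 kg + 2,128 kg = 12,535 kg.
12,535 kg > 12,000 kg, so Tier 3 applies.

Tier 3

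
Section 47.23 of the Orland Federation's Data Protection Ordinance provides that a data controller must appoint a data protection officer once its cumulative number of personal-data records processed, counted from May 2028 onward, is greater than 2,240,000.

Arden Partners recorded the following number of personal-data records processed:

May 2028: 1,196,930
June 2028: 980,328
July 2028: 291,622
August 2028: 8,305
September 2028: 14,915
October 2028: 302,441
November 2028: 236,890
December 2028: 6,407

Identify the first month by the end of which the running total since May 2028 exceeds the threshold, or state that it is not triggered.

July 2028

Through May 2028: 1,196,930
Through June 2028: 2,177,258
Through July 2028: 2,468,880 ← exceeds threshold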